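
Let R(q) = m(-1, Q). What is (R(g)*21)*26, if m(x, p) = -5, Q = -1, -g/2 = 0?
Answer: -2730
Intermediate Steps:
g = 0 (g = -2*0 = 0)
R(q) = -5
(R(g)*21)*26 = -5*21*26 = -105*26 = -2730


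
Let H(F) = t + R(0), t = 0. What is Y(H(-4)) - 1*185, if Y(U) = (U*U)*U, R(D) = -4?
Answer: -249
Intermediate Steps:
H(F) = -4 (H(F) = 0 - 4 = -4)
Y(U) = U³ (Y(U) = U²*U = U³)
Y(H(-4)) - 1*185 = (-4)³ - 1*185 = -64 - 185 = -249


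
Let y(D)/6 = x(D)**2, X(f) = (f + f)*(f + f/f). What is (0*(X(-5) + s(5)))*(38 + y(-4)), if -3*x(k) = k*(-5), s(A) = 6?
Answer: 0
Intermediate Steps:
X(f) = 2*f*(1 + f) (X(f) = (2*f)*(f + 1) = (2*f)*(1 + f) = 2*f*(1 + f))
x(k) = 5*k/3 (x(k) = -k*(-5)/3 = -(-5)*k/3 = 5*k/3)
y(D) = 50*D**2/3 (y(D) = 6*(5*D/3)**2 = 6*(25*D**2/9) = 50*D**2/3)
(0*(X(-5) + s(5)))*(38 + y(-4)) = (0*(2*(-5)*(1 - 5) + 6))*(38 + (50/3)*(-4)**2) = (0*(2*(-5)*(-4) + 6))*(38 + (50/3)*16) = (0*(40 + 6))*(38 + 800/3) = (0*46)*(914/3) = 0*(914/3) = 0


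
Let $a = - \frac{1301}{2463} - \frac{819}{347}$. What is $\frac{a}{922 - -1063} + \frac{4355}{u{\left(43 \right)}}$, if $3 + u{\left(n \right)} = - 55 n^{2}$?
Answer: $- \frac{7639322737687}{172530869040330} \approx -0.044278$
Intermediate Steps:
$a = - \frac{2468644}{854661}$ ($a = \left(-1301\right) \frac{1}{2463} - \frac{819}{347} = - \frac{1301}{2463} - \frac{819}{347} = - \frac{2468644}{854661} \approx -2.8884$)
$u{\left(n \right)} = -3 - 55 n^{2}$
$\frac{a}{922 - -1063} + \frac{4355}{u{\left(43 \right)}} = - \frac{2468644}{854661 \left(922 - -1063\right)} + \frac{4355}{-3 - 55 \cdot 43^{2}} = - \frac{2468644}{854661 \left(922 + 1063\right)} + \frac{4355}{-3 - 101695} = - \frac{2468644}{854661 \cdot 1985} + \frac{4355}{-3 - 101695} = \left(- \frac{2468644}{854661}\right) \frac{1}{1985} + \frac{4355}{-101698} = - \frac{2468644}{1696502085} + 4355 \left(- \frac{1}{101698}\right) = - \frac{2468644}{1696502085} - \frac{4355}{101698} = - \frac{7639322737687}{172530869040330}$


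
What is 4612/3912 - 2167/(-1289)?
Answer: 3605543/1260642 ≈ 2.8601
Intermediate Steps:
4612/3912 - 2167/(-1289) = 4612*(1/3912) - 2167*(-1/1289) = 1153/978 + 2167/1289 = 3605543/1260642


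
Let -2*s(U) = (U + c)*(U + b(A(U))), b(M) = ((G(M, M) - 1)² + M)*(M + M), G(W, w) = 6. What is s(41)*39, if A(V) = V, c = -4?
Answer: -7868679/2 ≈ -3.9343e+6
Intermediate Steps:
b(M) = 2*M*(25 + M) (b(M) = ((6 - 1)² + M)*(M + M) = (5² + M)*(2*M) = (25 + M)*(2*M) = 2*M*(25 + M))
s(U) = -(-4 + U)*(U + 2*U*(25 + U))/2 (s(U) = -(U - 4)*(U + 2*U*(25 + U))/2 = -(-4 + U)*(U + 2*U*(25 + U))/2)
s(41)*39 = ((½)*41*(204 - 43*41 - 2*41²))*39 = ((½)*41*(204 - 1763 - 2*1681))*39 = ((½)*41*(204 - 1763 - 3362))*39 = ((½)*41*(-4921))*39 = -201761/2*39 = -7868679/2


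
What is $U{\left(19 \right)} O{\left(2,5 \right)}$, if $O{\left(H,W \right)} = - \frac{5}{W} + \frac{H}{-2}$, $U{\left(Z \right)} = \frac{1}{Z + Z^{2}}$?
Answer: $- \frac{1}{190} \approx -0.0052632$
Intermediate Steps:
$O{\left(H,W \right)} = - \frac{5}{W} - \frac{H}{2}$ ($O{\left(H,W \right)} = - \frac{5}{W} + H \left(- \frac{1}{2}\right) = - \frac{5}{W} - \frac{H}{2}$)
$U{\left(19 \right)} O{\left(2,5 \right)} = \frac{1}{19 \left(1 + 19\right)} \left(- \frac{5}{5} - 1\right) = \frac{1}{19 \cdot 20} \left(\left(-5\right) \frac{1}{5} - 1\right) = \frac{1}{19} \cdot \frac{1}{20} \left(-1 - 1\right) = \frac{1}{380} \left(-2\right) = - \frac{1}{190}$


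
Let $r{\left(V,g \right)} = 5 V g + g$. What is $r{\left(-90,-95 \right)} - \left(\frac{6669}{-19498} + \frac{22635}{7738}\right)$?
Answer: $\frac{1608801435928}{37718881} \approx 42652.0$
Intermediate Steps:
$r{\left(V,g \right)} = g + 5 V g$ ($r{\left(V,g \right)} = 5 V g + g = g + 5 V g$)
$r{\left(-90,-95 \right)} - \left(\frac{6669}{-19498} + \frac{22635}{7738}\right) = - 95 \left(1 + 5 \left(-90\right)\right) - \left(\frac{6669}{-19498} + \frac{22635}{7738}\right) = - 95 \left(1 - 450\right) - \left(6669 \left(- \frac{1}{19498}\right) + 22635 \cdot \frac{1}{7738}\right) = \left(-95\right) \left(-449\right) - \left(- \frac{6669}{19498} + \frac{22635}{7738}\right) = 42655 - \frac{97433127}{37718881} = \frac{1608801435928}{37718881}$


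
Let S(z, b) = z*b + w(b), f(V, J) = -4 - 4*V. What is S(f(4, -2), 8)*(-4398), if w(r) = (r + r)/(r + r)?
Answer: 699282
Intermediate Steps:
w(r) = 1 (w(r) = (2*r)/((2*r)) = (2*r)*(1/(2*r)) = 1)
S(z, b) = 1 + b*z (S(z, b) = z*b + 1 = b*z + 1 = 1 + b*z)
S(f(4, -2), 8)*(-4398) = (1 + 8*(-4 - 4*4))*(-4398) = (1 + 8*(-4 - 16))*(-4398) = (1 + 8*(-20))*(-4398) = (1 - 160)*(-4398) = -159*(-4398) = 699282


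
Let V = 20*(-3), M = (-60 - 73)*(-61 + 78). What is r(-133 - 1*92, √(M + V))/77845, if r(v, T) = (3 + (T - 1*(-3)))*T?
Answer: -2321/77845 + 6*I*√2321/77845 ≈ -0.029816 + 0.0037133*I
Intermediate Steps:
M = -2261 (M = -133*17 = -2261)
V = -60
r(v, T) = T*(6 + T) (r(v, T) = (3 + (T + 3))*T = (3 + (3 + T))*T = (6 + T)*T = T*(6 + T))
r(-133 - 1*92, √(M + V))/77845 = (√(-2261 - 60)*(6 + √(-2261 - 60)))/77845 = (√(-2321)*(6 + √(-2321)))*(1/77845) = ((I*√2321)*(6 + I*√2321))*(1/77845) = (I*√2321*(6 + I*√2321))*(1/77845) = I*√2321*(6 + I*√2321)/77845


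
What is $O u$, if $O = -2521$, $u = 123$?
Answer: $-310083$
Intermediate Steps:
$O u = \left(-2521\right) 123 = -310083$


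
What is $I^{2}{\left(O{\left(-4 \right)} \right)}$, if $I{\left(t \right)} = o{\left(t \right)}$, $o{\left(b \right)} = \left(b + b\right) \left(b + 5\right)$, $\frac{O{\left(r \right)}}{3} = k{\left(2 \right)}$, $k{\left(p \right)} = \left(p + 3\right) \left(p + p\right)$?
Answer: $60840000$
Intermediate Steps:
$k{\left(p \right)} = 2 p \left(3 + p\right)$ ($k{\left(p \right)} = \left(3 + p\right) 2 p = 2 p \left(3 + p\right)$)
$O{\left(r \right)} = 60$ ($O{\left(r \right)} = 3 \cdot 2 \cdot 2 \left(3 + 2\right) = 3 \cdot 2 \cdot 2 \cdot 5 = 3 \cdot 20 = 60$)
$o{\left(b \right)} = 2 b \left(5 + b\right)$
$I{\left(t \right)} = 2 t \left(5 + t\right)$
$I^{2}{\left(O{\left(-4 \right)} \right)} = \left(2 \cdot 60 \left(5 + 60\right)\right)^{2} = \left(2 \cdot 60 \cdot 65\right)^{2} = 7800^{2} = 60840000$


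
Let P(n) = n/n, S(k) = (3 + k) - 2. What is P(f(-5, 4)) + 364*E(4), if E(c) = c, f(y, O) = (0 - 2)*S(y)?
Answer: 1457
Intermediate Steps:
S(k) = 1 + k
f(y, O) = -2 - 2*y (f(y, O) = (0 - 2)*(1 + y) = -2*(1 + y) = -2 - 2*y)
P(n) = 1
P(f(-5, 4)) + 364*E(4) = 1 + 364*4 = 1 + 1456 = 1457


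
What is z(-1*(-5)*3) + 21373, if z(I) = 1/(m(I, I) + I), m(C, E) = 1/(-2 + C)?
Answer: 4189121/196 ≈ 21373.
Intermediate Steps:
z(I) = 1/(I + 1/(-2 + I)) (z(I) = 1/(1/(-2 + I) + I) = 1/(I + 1/(-2 + I)))
z(-1*(-5)*3) + 21373 = (-2 - 1*(-5)*3)/(1 + (-1*(-5)*3)*(-2 - 1*(-5)*3)) + 21373 = (-2 + 5*3)/(1 + (5*3)*(-2 + 5*3)) + 21373 = (-2 + 15)/(1 + 15*(-2 + 15)) + 21373 = 13/(1 + 15*13) + 21373 = 13/(1 + 195) + 21373 = 13/196 + 21373 = 4189121/196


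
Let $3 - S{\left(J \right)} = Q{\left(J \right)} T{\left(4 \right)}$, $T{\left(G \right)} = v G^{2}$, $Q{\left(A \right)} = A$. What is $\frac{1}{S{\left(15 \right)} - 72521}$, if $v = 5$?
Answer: $- \frac{1}{73718} \approx -1.3565 \cdot 10^{-5}$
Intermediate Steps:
$T{\left(G \right)} = 5 G^{2}$
$S{\left(J \right)} = 3 - 80 J$ ($S{\left(J \right)} = 3 - J 5 \cdot 4^{2} = 3 - J 5 \cdot 16 = 3 - J 80 = 3 - 80 J$)
$\frac{1}{S{\left(15 \right)} - 72521} = \frac{1}{\left(3 - 1200\right) - 72521} = \frac{1}{-1197 - 72521} = \frac{1}{-73718} = - \frac{1}{73718}$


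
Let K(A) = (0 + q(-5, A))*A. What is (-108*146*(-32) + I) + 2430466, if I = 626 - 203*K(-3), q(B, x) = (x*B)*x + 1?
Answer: 2908872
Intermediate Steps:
q(B, x) = 1 + B*x² (q(B, x) = (B*x)*x + 1 = B*x² + 1 = 1 + B*x²)
K(A) = A*(1 - 5*A²) (K(A) = (0 + (1 - 5*A²))*A = (1 - 5*A²)*A = A*(1 - 5*A²))
I = -26170 (I = 626 - 203*(-3 - 5*(-3)³) = 626 - 203*(-3 - 5*(-27)) = 626 - 203*(-3 + 135) = 626 - 203*132 = 626 - 26796 = -26170)
(-108*146*(-32) + I) + 2430466 = (-108*146*(-32) - 26170) + 2430466 = (-15768*(-32) - 26170) + 2430466 = (504576 - 26170) + 2430466 = 478406 + 2430466 = 2908872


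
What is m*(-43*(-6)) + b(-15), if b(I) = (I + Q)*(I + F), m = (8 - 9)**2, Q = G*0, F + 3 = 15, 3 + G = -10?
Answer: 303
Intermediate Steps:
G = -13 (G = -3 - 10 = -13)
F = 12 (F = -3 + 15 = 12)
Q = 0 (Q = -13*0 = 0)
m = 1 (m = (-1)**2 = 1)
b(I) = I*(12 + I) (b(I) = (I + 0)*(I + 12) = I*(12 + I))
m*(-43*(-6)) + b(-15) = 1*(-43*(-6)) - 15*(12 - 15) = 1*258 - 15*(-3) = 258 + 45 = 303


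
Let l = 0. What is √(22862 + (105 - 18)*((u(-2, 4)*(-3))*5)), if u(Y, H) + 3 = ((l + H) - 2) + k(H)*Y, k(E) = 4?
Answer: √34607 ≈ 186.03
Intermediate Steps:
u(Y, H) = -5 + H + 4*Y (u(Y, H) = -3 + (((0 + H) - 2) + 4*Y) = -3 + ((H - 2) + 4*Y) = -3 + ((-2 + H) + 4*Y) = -3 + (-2 + H + 4*Y) = -5 + H + 4*Y)
√(22862 + (105 - 18)*((u(-2, 4)*(-3))*5)) = √(22862 + (105 - 18)*(((-5 + 4 + 4*(-2))*(-3))*5)) = √(22862 + 87*(((-5 + 4 - 8)*(-3))*5)) = √(22862 + 87*(-9*(-3)*5)) = √(22862 + 87*(27*5)) = √(22862 + 87*135) = √(22862 + 11745) = √34607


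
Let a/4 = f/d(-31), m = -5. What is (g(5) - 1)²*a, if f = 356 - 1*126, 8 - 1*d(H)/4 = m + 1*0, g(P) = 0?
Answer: 230/13 ≈ 17.692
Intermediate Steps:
d(H) = 52 (d(H) = 32 - 4*(-5 + 1*0) = 32 - 4*(-5 + 0) = 32 - 4*(-5) = 32 + 20 = 52)
f = 230 (f = 356 - 126 = 230)
a = 230/13 (a = 4*(230/52) = 4*(230*(1/52)) = 4*(115/26) = 230/13 ≈ 17.692)
(g(5) - 1)²*a = (0 - 1)²*(230/13) = (-1)²*(230/13) = 1*(230/13) = 230/13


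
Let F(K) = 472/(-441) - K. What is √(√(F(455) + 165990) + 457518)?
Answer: √(201765438 + 21*√73000463)/21 ≈ 676.70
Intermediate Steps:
F(K) = -472/441 - K (F(K) = 472*(-1/441) - K = -472/441 - K)
√(√(F(455) + 165990) + 457518) = √(√((-472/441 - 1*455) + 165990) + 457518) = √(√((-472/441 - 455) + 165990) + 457518) = √(√(-201127/441 + 165990) + 457518) = √(√(73000463/441) + 457518) = √(√73000463/21 + 457518) = √(457518 + √73000463/21)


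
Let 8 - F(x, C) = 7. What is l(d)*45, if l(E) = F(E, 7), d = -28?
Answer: 45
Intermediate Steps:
F(x, C) = 1 (F(x, C) = 8 - 1*7 = 8 - 7 = 1)
l(E) = 1
l(d)*45 = 1*45 = 45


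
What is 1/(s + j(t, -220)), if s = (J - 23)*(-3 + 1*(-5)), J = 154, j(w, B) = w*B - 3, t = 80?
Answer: -1/18651 ≈ -5.3616e-5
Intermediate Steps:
j(w, B) = -3 + B*w (j(w, B) = B*w - 3 = -3 + B*w)
s = -1048 (s = (154 - 23)*(-3 + 1*(-5)) = 131*(-3 - 5) = 131*(-8) = -1048)
1/(s + j(t, -220)) = 1/(-1048 + (-3 - 220*80)) = 1/(-1048 + (-3 - 17600)) = 1/(-1048 - 17603) = 1/(-18651) = -1/18651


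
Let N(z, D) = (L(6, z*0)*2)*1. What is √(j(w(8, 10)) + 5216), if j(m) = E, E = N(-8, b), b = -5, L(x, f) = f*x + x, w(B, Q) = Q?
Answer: 2*√1307 ≈ 72.305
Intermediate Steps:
L(x, f) = x + f*x
N(z, D) = 12 (N(z, D) = ((6*(1 + z*0))*2)*1 = ((6*(1 + 0))*2)*1 = ((6*1)*2)*1 = (6*2)*1 = 12*1 = 12)
E = 12
j(m) = 12
√(j(w(8, 10)) + 5216) = √(12 + 5216) = √5228 = 2*√1307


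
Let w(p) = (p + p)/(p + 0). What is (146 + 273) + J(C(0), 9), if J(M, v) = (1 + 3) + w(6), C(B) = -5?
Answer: 425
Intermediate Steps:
w(p) = 2 (w(p) = (2*p)/p = 2)
J(M, v) = 6 (J(M, v) = (1 + 3) + 2 = 4 + 2 = 6)
(146 + 273) + J(C(0), 9) = (146 + 273) + 6 = 419 + 6 = 425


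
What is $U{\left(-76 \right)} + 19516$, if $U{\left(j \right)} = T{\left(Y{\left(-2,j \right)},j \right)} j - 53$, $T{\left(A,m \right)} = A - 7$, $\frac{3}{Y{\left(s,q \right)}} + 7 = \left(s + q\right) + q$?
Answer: $\frac{3219423}{161} \approx 19996.0$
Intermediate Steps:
$Y{\left(s,q \right)} = \frac{3}{-7 + s + 2 q}$ ($Y{\left(s,q \right)} = \frac{3}{-7 + \left(\left(s + q\right) + q\right)} = \frac{3}{-7 + \left(\left(q + s\right) + q\right)} = \frac{3}{-7 + \left(s + 2 q\right)} = \frac{3}{-7 + s + 2 q}$)
$T{\left(A,m \right)} = -7 + A$
$U{\left(j \right)} = -53 + j \left(-7 + \frac{3}{-9 + 2 j}\right)$ ($U{\left(j \right)} = \left(-7 + \frac{3}{-7 - 2 + 2 j}\right) j - 53 = \left(-7 + \frac{3}{-9 + 2 j}\right) j - 53 = j \left(-7 + \frac{3}{-9 + 2 j}\right) - 53 = -53 + j \left(-7 + \frac{3}{-9 + 2 j}\right)$)
$U{\left(-76 \right)} + 19516 = \frac{477 - -3040 - 14 \left(-76\right)^{2}}{-9 + 2 \left(-76\right)} + 19516 = \frac{477 + 3040 - 80864}{-9 - 152} + 19516 = \frac{477 + 3040 - 80864}{-161} + 19516 = \left(- \frac{1}{161}\right) \left(-77347\right) + 19516 = \frac{77347}{161} + 19516 = \frac{3219423}{161}$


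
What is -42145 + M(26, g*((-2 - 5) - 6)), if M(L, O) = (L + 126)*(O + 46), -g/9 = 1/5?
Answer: -157981/5 ≈ -31596.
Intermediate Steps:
g = -9/5 ≈ -1.8000
M(L, O) = (46 + O)*(126 + L) (M(L, O) = (126 + L)*(46 + O) = (46 + O)*(126 + L))
-42145 + M(26, g*((-2 - 5) - 6)) = -42145 + (5796 + 46*26 + 126*(-9*((-2 - 5) - 6)/5) + 26*(-9*((-2 - 5) - 6)/5)) = -42145 + (5796 + 1196 + 126*(-9*(-7 - 6)/5) + 26*(-9*(-7 - 6)/5)) = -42145 + (5796 + 1196 + 126*(-9/5*(-13)) + 26*(-9/5*(-13))) = -42145 + (5796 + 1196 + 126*(117/5) + 26*(117/5)) = -42145 + (5796 + 1196 + 14742/5 + 3042/5) = -42145 + 52744/5 = -157981/5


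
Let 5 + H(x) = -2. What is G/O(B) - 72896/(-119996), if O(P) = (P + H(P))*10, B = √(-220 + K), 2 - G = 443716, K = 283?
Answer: -6655305903/299990 - 665571*√7/70 ≈ -47341.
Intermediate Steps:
G = -443714 (G = 2 - 1*443716 = 2 - 443716 = -443714)
H(x) = -7 (H(x) = -5 - 2 = -7)
B = 3*√7 (B = √(-220 + 283) = √63 = 3*√7 ≈ 7.9373)
O(P) = -70 + 10*P (O(P) = (P - 7)*10 = (-7 + P)*10 = -70 + 10*P)
G/O(B) - 72896/(-119996) = -443714/(-70 + 10*(3*√7)) - 72896/(-119996) = -443714/(-70 + 30*√7) - 72896*(-1/119996) = -443714/(-70 + 30*√7) + 18224/29999 = 18224/29999 - 443714/(-70 + 30*√7)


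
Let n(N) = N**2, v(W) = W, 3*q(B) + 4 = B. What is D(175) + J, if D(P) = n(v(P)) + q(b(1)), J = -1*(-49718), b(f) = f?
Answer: 80342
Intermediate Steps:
q(B) = -4/3 + B/3
J = 49718
D(P) = -1 + P**2 (D(P) = P**2 + (-4/3 + (1/3)*1) = P**2 + (-4/3 + 1/3) = P**2 - 1 = -1 + P**2)
D(175) + J = (-1 + 175**2) + 49718 = (-1 + 30625) + 49718 = 30624 + 49718 = 80342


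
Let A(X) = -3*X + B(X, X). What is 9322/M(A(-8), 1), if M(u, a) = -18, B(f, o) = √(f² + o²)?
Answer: -4661/9 ≈ -517.89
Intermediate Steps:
A(X) = -3*X + √2*√(X²) (A(X) = -3*X + √(X² + X²) = -3*X + √(2*X²) = -3*X + √2*√(X²))
9322/M(A(-8), 1) = 9322/(-18) = 9322*(-1/18) = -4661/9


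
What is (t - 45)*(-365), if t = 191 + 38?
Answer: -67160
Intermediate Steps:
t = 229
(t - 45)*(-365) = (229 - 45)*(-365) = 184*(-365) = -67160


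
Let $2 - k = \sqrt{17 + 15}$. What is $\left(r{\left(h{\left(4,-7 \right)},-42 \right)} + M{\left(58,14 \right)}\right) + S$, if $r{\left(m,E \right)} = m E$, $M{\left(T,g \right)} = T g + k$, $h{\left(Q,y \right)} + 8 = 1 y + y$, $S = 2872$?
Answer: $4610 - 4 \sqrt{2} \approx 4604.3$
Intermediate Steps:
$k = 2 - 4 \sqrt{2}$ ($k = 2 - \sqrt{17 + 15} = 2 - \sqrt{32} = 2 - 4 \sqrt{2} \approx -3.6569$)
$h{\left(Q,y \right)} = -8 + 2 y$ ($h{\left(Q,y \right)} = -8 + \left(1 y + y\right) = -8 + \left(y + y\right) = -8 + 2 y$)
$M{\left(T,g \right)} = 2 - 4 \sqrt{2} + T g$ ($M{\left(T,g \right)} = T g + \left(2 - 4 \sqrt{2}\right) = 2 - 4 \sqrt{2} + T g$)
$r{\left(m,E \right)} = E m$
$\left(r{\left(h{\left(4,-7 \right)},-42 \right)} + M{\left(58,14 \right)}\right) + S = \left(- 42 \left(-8 + 2 \left(-7\right)\right) + \left(2 - 4 \sqrt{2} + 58 \cdot 14\right)\right) + 2872 = \left(- 42 \left(-8 - 14\right) + \left(2 - 4 \sqrt{2} + 812\right)\right) + 2872 = \left(\left(-42\right) \left(-22\right) + \left(814 - 4 \sqrt{2}\right)\right) + 2872 = \left(924 + \left(814 - 4 \sqrt{2}\right)\right) + 2872 = \left(1738 - 4 \sqrt{2}\right) + 2872 = 4610 - 4 \sqrt{2}$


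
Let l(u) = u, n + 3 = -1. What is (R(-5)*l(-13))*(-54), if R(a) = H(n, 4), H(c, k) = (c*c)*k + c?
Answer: 42120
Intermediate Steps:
n = -4 (n = -3 - 1 = -4)
H(c, k) = c + k*c² (H(c, k) = c²*k + c = k*c² + c = c + k*c²)
R(a) = 60 (R(a) = -4*(1 - 4*4) = -4*(1 - 16) = -4*(-15) = 60)
(R(-5)*l(-13))*(-54) = (60*(-13))*(-54) = -780*(-54) = 42120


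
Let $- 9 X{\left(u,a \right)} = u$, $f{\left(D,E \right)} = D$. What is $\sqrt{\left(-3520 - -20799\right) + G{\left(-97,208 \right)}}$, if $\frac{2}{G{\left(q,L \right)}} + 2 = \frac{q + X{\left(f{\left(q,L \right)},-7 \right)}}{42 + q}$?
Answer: $\frac{\sqrt{197774306}}{107} \approx 131.43$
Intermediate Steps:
$X{\left(u,a \right)} = - \frac{u}{9}$
$G{\left(q,L \right)} = \frac{2}{-2 + \frac{8 q}{9 \left(42 + q\right)}}$ ($G{\left(q,L \right)} = \frac{2}{-2 + \frac{q - \frac{q}{9}}{42 + q}} = \frac{2}{-2 + \frac{\frac{8}{9} q}{42 + q}} = \frac{2}{-2 + \frac{8 q}{9 \left(42 + q\right)}}$)
$\sqrt{\left(-3520 - -20799\right) + G{\left(-97,208 \right)}} = \sqrt{\left(-3520 - -20799\right) + \frac{9 \left(-42 - -97\right)}{378 + 5 \left(-97\right)}} = \sqrt{\left(-3520 + 20799\right) + \frac{9 \left(-42 + 97\right)}{378 - 485}} = \sqrt{17279 + 9 \frac{1}{-107} \cdot 55} = \sqrt{17279 + 9 \left(- \frac{1}{107}\right) 55} = \sqrt{17279 - \frac{495}{107}} = \sqrt{\frac{1848358}{107}} = \frac{\sqrt{197774306}}{107}$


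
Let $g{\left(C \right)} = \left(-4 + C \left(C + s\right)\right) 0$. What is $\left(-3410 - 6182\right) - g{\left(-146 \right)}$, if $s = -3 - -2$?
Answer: $-9592$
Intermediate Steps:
$s = -1$ ($s = -3 + 2 = -1$)
$g{\left(C \right)} = 0$ ($g{\left(C \right)} = \left(-4 + C \left(C - 1\right)\right) 0 = \left(-4 + C \left(-1 + C\right)\right) 0 = 0$)
$\left(-3410 - 6182\right) - g{\left(-146 \right)} = \left(-3410 - 6182\right) - 0 = -9592 + 0 = -9592$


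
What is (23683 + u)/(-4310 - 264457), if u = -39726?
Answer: 16043/268767 ≈ 0.059691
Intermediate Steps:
(23683 + u)/(-4310 - 264457) = (23683 - 39726)/(-4310 - 264457) = -16043/(-268767) = -16043*(-1/268767) = 16043/268767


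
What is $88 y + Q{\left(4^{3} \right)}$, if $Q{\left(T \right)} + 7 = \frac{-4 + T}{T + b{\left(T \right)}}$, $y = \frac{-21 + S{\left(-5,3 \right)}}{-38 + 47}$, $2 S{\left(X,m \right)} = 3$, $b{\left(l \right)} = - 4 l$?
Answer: $- \frac{9503}{48} \approx -197.98$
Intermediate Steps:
$S{\left(X,m \right)} = \frac{3}{2}$ ($S{\left(X,m \right)} = \frac{1}{2} \cdot 3 = \frac{3}{2}$)
$y = - \frac{13}{6}$ ($y = \frac{-21 + \frac{3}{2}}{-38 + 47} = - \frac{39}{2 \cdot 9} = \left(- \frac{39}{2}\right) \frac{1}{9} = - \frac{13}{6} \approx -2.1667$)
$Q{\left(T \right)} = -7 - \frac{-4 + T}{3 T}$ ($Q{\left(T \right)} = -7 + \frac{-4 + T}{T - 4 T} = -7 + \frac{-4 + T}{\left(-3\right) T} = -7 + \left(-4 + T\right) \left(- \frac{1}{3 T}\right) = -7 - \frac{-4 + T}{3 T}$)
$88 y + Q{\left(4^{3} \right)} = 88 \left(- \frac{13}{6}\right) + \frac{2 \left(2 - 11 \cdot 4^{3}\right)}{3 \cdot 4^{3}} = - \frac{572}{3} + \frac{2 \left(2 - 704\right)}{3 \cdot 64} = - \frac{572}{3} + \frac{2}{3} \cdot \frac{1}{64} \left(2 - 704\right) = - \frac{572}{3} + \frac{2}{3} \cdot \frac{1}{64} \left(-702\right) = - \frac{572}{3} - \frac{117}{16} = - \frac{9503}{48}$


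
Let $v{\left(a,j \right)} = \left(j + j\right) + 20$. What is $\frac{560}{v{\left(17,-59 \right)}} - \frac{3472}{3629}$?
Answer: $- \frac{169464}{25403} \approx -6.671$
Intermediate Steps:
$v{\left(a,j \right)} = 20 + 2 j$ ($v{\left(a,j \right)} = 2 j + 20 = 20 + 2 j$)
$\frac{560}{v{\left(17,-59 \right)}} - \frac{3472}{3629} = \frac{560}{20 + 2 \left(-59\right)} - \frac{3472}{3629} = \frac{560}{20 - 118} - \frac{3472}{3629} = \frac{560}{-98} - \frac{3472}{3629} = 560 \left(- \frac{1}{98}\right) - \frac{3472}{3629} = - \frac{40}{7} - \frac{3472}{3629} = - \frac{169464}{25403}$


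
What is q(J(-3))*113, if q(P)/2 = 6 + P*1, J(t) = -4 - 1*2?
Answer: 0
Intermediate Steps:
J(t) = -6 (J(t) = -4 - 2 = -6)
q(P) = 12 + 2*P (q(P) = 2*(6 + P*1) = 2*(6 + P) = 12 + 2*P)
q(J(-3))*113 = (12 + 2*(-6))*113 = (12 - 12)*113 = 0*113 = 0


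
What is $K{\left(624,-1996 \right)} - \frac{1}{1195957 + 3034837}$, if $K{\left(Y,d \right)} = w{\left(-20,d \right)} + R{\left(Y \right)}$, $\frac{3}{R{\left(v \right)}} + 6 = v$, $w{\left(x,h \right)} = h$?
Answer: $- \frac{434899180789}{217885891} \approx -1996.0$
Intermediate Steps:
$R{\left(v \right)} = \frac{3}{-6 + v}$
$K{\left(Y,d \right)} = d + \frac{3}{-6 + Y}$
$K{\left(624,-1996 \right)} - \frac{1}{1195957 + 3034837} = \frac{3 - 1996 \left(-6 + 624\right)}{-6 + 624} - \frac{1}{1195957 + 3034837} = \frac{3 - 1233528}{618} - \frac{1}{4230794} = \frac{1}{618} \left(-1233525\right) - \frac{1}{4230794} = - \frac{411175}{206} - \frac{1}{4230794} = - \frac{434899180789}{217885891}$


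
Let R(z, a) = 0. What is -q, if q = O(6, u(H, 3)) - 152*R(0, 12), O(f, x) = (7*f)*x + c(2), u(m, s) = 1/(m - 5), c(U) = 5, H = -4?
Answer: -1/3 ≈ -0.33333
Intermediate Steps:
u(m, s) = 1/(-5 + m)
O(f, x) = 5 + 7*f*x (O(f, x) = (7*f)*x + 5 = 7*f*x + 5 = 5 + 7*f*x)
q = 1/3 (q = (5 + 7*6/(-5 - 4)) - 152*0 = (5 + 7*6/(-9)) + 0 = (5 + 7*6*(-1/9)) + 0 = (5 - 14/3) + 0 = 1/3 + 0 = 1/3 ≈ 0.33333)
-q = -1*1/3 = -1/3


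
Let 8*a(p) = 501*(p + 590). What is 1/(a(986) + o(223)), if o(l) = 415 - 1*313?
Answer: 1/98799 ≈ 1.0122e-5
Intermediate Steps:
a(p) = 147795/4 + 501*p/8 (a(p) = (501*(p + 590))/8 = (501*(590 + p))/8 = (295590 + 501*p)/8 = 147795/4 + 501*p/8)
o(l) = 102 (o(l) = 415 - 313 = 102)
1/(a(986) + o(223)) = 1/((147795/4 + (501/8)*986) + 102) = 1/((147795/4 + 246993/4) + 102) = 1/(98697 + 102) = 1/98799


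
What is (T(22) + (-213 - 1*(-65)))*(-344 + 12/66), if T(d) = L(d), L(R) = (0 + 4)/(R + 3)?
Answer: 1270752/25 ≈ 50830.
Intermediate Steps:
L(R) = 4/(3 + R)
T(d) = 4/(3 + d)
(T(22) + (-213 - 1*(-65)))*(-344 + 12/66) = (4/(3 + 22) + (-213 - 1*(-65)))*(-344 + 12/66) = (4/25 + (-213 + 65))*(-344 + 12*(1/66)) = (4*(1/25) - 148)*(-344 + 2/11) = (4/25 - 148)*(-3782/11) = -3696/25*(-3782/11) = 1270752/25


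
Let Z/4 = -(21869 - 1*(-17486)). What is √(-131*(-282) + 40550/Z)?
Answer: √9154554021478/15742 ≈ 192.20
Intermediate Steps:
Z = -157420 (Z = 4*(-(21869 - 1*(-17486))) = 4*(-(21869 + 17486)) = 4*(-1*39355) = 4*(-39355) = -157420)
√(-131*(-282) + 40550/Z) = √(-131*(-282) + 40550/(-157420)) = √(36942 + 40550*(-1/157420)) = √(36942 - 4055/15742) = √(581536909/15742) = √9154554021478/15742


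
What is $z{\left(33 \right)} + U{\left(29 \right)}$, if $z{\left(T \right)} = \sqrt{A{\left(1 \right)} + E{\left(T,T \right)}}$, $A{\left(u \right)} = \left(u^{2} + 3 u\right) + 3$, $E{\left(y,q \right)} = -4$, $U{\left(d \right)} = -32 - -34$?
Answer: $2 + \sqrt{3} \approx 3.7321$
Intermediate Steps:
$U{\left(d \right)} = 2$ ($U{\left(d \right)} = -32 + 34 = 2$)
$A{\left(u \right)} = 3 + u^{2} + 3 u$
$z{\left(T \right)} = \sqrt{3}$ ($z{\left(T \right)} = \sqrt{\left(3 + 1^{2} + 3 \cdot 1\right) - 4} = \sqrt{\left(3 + 1 + 3\right) - 4} = \sqrt{7 - 4} = \sqrt{3}$)
$z{\left(33 \right)} + U{\left(29 \right)} = \sqrt{3} + 2 = 2 + \sqrt{3}$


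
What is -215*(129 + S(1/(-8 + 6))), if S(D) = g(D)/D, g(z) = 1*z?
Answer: -27950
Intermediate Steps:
g(z) = z
S(D) = 1 (S(D) = D/D = 1)
-215*(129 + S(1/(-8 + 6))) = -215*(129 + 1) = -215*130 = -27950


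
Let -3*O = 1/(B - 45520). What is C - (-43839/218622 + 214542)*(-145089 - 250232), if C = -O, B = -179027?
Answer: 4163541754719517093421/49090914234 ≈ 8.4813e+10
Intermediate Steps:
O = 1/673641 (O = -1/(3*(-179027 - 45520)) = -⅓/(-224547) = -⅓*(-1/224547) = 1/673641 ≈ 1.4845e-6)
C = -1/673641 (C = -1*1/673641 = -1/673641 ≈ -1.4845e-6)
C - (-43839/218622 + 214542)*(-145089 - 250232) = -1/673641 - (-43839/218622 + 214542)*(-145089 - 250232) = -1/673641 - (-43839*1/218622 + 214542)*(-395321) = -1/673641 - (-14613/72874 + 214542)*(-395321) = -1/673641 - 15634519095*(-395321)/72874 = -1/673641 - 1*(-6180653723154495/72874) = -1/673641 + 6180653723154495/72874 = 4163541754719517093421/49090914234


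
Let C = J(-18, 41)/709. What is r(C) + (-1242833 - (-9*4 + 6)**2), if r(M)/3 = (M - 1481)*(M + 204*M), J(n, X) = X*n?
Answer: -148289329883/502681 ≈ -2.9500e+5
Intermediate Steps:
C = -738/709 (C = (41*(-18))/709 = -738*1/709 = -738/709 ≈ -1.0409)
r(M) = 615*M*(-1481 + M) (r(M) = 3*((M - 1481)*(M + 204*M)) = 3*((-1481 + M)*(205*M)) = 3*(205*M*(-1481 + M)) = 615*M*(-1481 + M))
r(C) + (-1242833 - (-9*4 + 6)**2) = 615*(-738/709)*(-1481 - 738/709) + (-1242833 - (-9*4 + 6)**2) = 615*(-738/709)*(-1050767/709) + (-1242833 - (-36 + 6)**2) = 476911618290/502681 + (-1242833 - 1*(-30)**2) = 476911618290/502681 + (-1242833 - 1*900) = 476911618290/502681 + (-1242833 - 900) = 476911618290/502681 - 1243733 = -148289329883/502681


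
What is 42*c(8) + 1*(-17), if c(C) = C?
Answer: 319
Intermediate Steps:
42*c(8) + 1*(-17) = 42*8 + 1*(-17) = 336 - 17 = 319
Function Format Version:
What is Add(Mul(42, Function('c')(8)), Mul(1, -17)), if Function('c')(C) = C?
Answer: 319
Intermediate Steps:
Add(Mul(42, Function('c')(8)), Mul(1, -17)) = Add(Mul(42, 8), Mul(1, -17)) = Add(336, -17) = 319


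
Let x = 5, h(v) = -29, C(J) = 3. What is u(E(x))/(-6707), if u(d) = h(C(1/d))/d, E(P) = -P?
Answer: -29/33535 ≈ -0.00086477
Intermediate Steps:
u(d) = -29/d
u(E(x))/(-6707) = -29/((-1*5))/(-6707) = -29/(-5)*(-1/6707) = -29*(-⅕)*(-1/6707) = (29/5)*(-1/6707) = -29/33535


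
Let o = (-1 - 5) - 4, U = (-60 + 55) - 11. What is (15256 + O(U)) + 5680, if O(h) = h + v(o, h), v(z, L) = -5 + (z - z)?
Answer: 20915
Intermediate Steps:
U = -16 (U = -5 - 11 = -16)
o = -10 (o = -6 - 4 = -10)
v(z, L) = -5 (v(z, L) = -5 + 0 = -5)
O(h) = -5 + h (O(h) = h - 5 = -5 + h)
(15256 + O(U)) + 5680 = (15256 + (-5 - 16)) + 5680 = (15256 - 21) + 5680 = 15235 + 5680 = 20915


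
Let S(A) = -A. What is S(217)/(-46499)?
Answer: 217/46499 ≈ 0.0046668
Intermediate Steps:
S(217)/(-46499) = -1*217/(-46499) = -217*(-1/46499) = 217/46499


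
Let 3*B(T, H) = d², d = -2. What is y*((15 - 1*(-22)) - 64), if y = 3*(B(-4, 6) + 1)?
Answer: -189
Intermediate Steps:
B(T, H) = 4/3 (B(T, H) = (⅓)*(-2)² = (⅓)*4 = 4/3)
y = 7 (y = 3*(4/3 + 1) = 3*(7/3) = 7)
y*((15 - 1*(-22)) - 64) = 7*((15 - 1*(-22)) - 64) = 7*((15 + 22) - 64) = 7*(37 - 64) = 7*(-27) = -189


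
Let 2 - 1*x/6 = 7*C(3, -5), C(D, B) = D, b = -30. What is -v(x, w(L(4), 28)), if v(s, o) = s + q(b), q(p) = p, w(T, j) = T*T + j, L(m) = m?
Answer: 144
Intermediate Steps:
w(T, j) = j + T² (w(T, j) = T² + j = j + T²)
x = -114 (x = 12 - 42*3 = 12 - 6*21 = 12 - 126 = -114)
v(s, o) = -30 + s (v(s, o) = s - 30 = -30 + s)
-v(x, w(L(4), 28)) = -(-30 - 114) = -1*(-144) = 144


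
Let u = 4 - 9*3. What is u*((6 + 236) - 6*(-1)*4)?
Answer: -6118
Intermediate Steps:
u = -23 (u = 4 - 27 = -23)
u*((6 + 236) - 6*(-1)*4) = -23*((6 + 236) - 6*(-1)*4) = -23*(242 + 6*4) = -23*(242 + 24) = -23*266 = -6118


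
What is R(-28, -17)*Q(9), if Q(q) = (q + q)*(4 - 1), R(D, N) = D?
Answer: -1512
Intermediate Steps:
Q(q) = 6*q (Q(q) = (2*q)*3 = 6*q)
R(-28, -17)*Q(9) = -168*9 = -28*54 = -1512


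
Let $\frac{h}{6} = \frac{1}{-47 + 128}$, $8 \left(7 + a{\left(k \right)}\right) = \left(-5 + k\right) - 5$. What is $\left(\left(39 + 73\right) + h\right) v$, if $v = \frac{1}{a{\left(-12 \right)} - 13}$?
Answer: $- \frac{12104}{2457} \approx -4.9263$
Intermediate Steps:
$a{\left(k \right)} = - \frac{33}{4} + \frac{k}{8}$ ($a{\left(k \right)} = -7 + \frac{\left(-5 + k\right) - 5}{8} = -7 + \frac{-10 + k}{8} = -7 + \left(- \frac{5}{4} + \frac{k}{8}\right) = - \frac{33}{4} + \frac{k}{8}$)
$h = \frac{2}{27}$ ($h = \frac{6}{-47 + 128} = \frac{6}{81} = 6 \cdot \frac{1}{81} = \frac{2}{27} \approx 0.074074$)
$v = - \frac{4}{91}$ ($v = \frac{1}{\left(- \frac{33}{4} + \frac{1}{8} \left(-12\right)\right) - 13} = \frac{1}{\left(- \frac{33}{4} - \frac{3}{2}\right) - 13} = \frac{1}{- \frac{39}{4} - 13} = \frac{1}{- \frac{91}{4}} = - \frac{4}{91} \approx -0.043956$)
$\left(\left(39 + 73\right) + h\right) v = \left(\left(39 + 73\right) + \frac{2}{27}\right) \left(- \frac{4}{91}\right) = \left(112 + \frac{2}{27}\right) \left(- \frac{4}{91}\right) = \frac{3026}{27} \left(- \frac{4}{91}\right) = - \frac{12104}{2457}$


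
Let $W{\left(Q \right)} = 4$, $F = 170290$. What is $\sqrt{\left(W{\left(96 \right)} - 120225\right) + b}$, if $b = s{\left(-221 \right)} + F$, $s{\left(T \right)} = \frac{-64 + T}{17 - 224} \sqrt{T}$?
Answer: $\frac{\sqrt{238378509 + 6555 i \sqrt{221}}}{69} \approx 223.76 + 0.045736 i$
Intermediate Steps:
$s{\left(T \right)} = \sqrt{T} \left(\frac{64}{207} - \frac{T}{207}\right)$ ($s{\left(T \right)} = \frac{-64 + T}{-207} \sqrt{T} = \left(-64 + T\right) \left(- \frac{1}{207}\right) \sqrt{T} = \left(\frac{64}{207} - \frac{T}{207}\right) \sqrt{T} = \sqrt{T} \left(\frac{64}{207} - \frac{T}{207}\right)$)
$b = 170290 + \frac{95 i \sqrt{221}}{69}$ ($b = \frac{\sqrt{-221} \left(64 - -221\right)}{207} + 170290 = \frac{i \sqrt{221} \left(64 + 221\right)}{207} + 170290 = \frac{1}{207} i \sqrt{221} \cdot 285 + 170290 = \frac{95 i \sqrt{221}}{69} + 170290 = 170290 + \frac{95 i \sqrt{221}}{69} \approx 1.7029 \cdot 10^{5} + 20.468 i$)
$\sqrt{\left(W{\left(96 \right)} - 120225\right) + b} = \sqrt{\left(4 - 120225\right) + \left(170290 + \frac{95 i \sqrt{221}}{69}\right)} = \sqrt{-120221 + \left(170290 + \frac{95 i \sqrt{221}}{69}\right)} = \sqrt{50069 + \frac{95 i \sqrt{221}}{69}}$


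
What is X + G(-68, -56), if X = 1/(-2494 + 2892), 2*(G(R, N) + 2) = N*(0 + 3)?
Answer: -34227/398 ≈ -85.997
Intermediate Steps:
G(R, N) = -2 + 3*N/2 (G(R, N) = -2 + (N*(0 + 3))/2 = -2 + (N*3)/2 = -2 + (3*N)/2 = -2 + 3*N/2)
X = 1/398 ≈ 0.0025126
X + G(-68, -56) = 1/398 + (-2 + (3/2)*(-56)) = 1/398 + (-2 - 84) = 1/398 - 86 = -34227/398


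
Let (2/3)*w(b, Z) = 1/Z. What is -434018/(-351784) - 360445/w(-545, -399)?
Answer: 16864238473049/175892 ≈ 9.5878e+7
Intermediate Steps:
w(b, Z) = 3/(2*Z)
-434018/(-351784) - 360445/w(-545, -399) = -434018/(-351784) - 360445/((3/2)/(-399)) = -434018*(-1/351784) - 360445/((3/2)*(-1/399)) = 217009/175892 - 360445/(-1/266) = 217009/175892 - 360445*(-266) = 217009/175892 + 95878370 = 16864238473049/175892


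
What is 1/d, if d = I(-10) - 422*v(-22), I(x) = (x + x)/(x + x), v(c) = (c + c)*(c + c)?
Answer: -1/816991 ≈ -1.2240e-6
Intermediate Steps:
v(c) = 4*c² (v(c) = (2*c)*(2*c) = 4*c²)
I(x) = 1 (I(x) = (2*x)/((2*x)) = (2*x)*(1/(2*x)) = 1)
d = -816991 (d = 1 - 1688*(-22)² = 1 - 1688*484 = 1 - 422*1936 = 1 - 816992 = -816991)
1/d = 1/(-816991) = -1/816991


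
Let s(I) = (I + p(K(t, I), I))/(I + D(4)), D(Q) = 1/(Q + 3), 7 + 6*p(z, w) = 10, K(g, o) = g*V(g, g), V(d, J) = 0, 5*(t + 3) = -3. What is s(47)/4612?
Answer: 133/608784 ≈ 0.00021847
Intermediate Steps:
t = -18/5 (t = -3 + (1/5)*(-3) = -3 - 3/5 = -18/5 ≈ -3.6000)
K(g, o) = 0 (K(g, o) = g*0 = 0)
p(z, w) = 1/2 (p(z, w) = -7/6 + (1/6)*10 = -7/6 + 5/3 = 1/2)
D(Q) = 1/(3 + Q)
s(I) = (1/2 + I)/(1/7 + I) (s(I) = (I + 1/2)/(I + 1/(3 + 4)) = (1/2 + I)/(I + 1/7) = (1/2 + I)/(1/7 + I))
s(47)/4612 = (7*(1 + 2*47)/(2*(1 + 7*47)))/4612 = (7*(1 + 94)/(2*(1 + 329)))*(1/4612) = ((7/2)*95/330)*(1/4612) = ((7/2)*(1/330)*95)*(1/4612) = (133/132)*(1/4612) = 133/608784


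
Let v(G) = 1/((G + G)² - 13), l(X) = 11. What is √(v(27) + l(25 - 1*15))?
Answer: √92704402/2903 ≈ 3.3167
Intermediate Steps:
v(G) = 1/(-13 + 4*G²) (v(G) = 1/((2*G)² - 13) = 1/(4*G² - 13) = 1/(-13 + 4*G²))
√(v(27) + l(25 - 1*15)) = √(1/(-13 + 4*27²) + 11) = √(1/(-13 + 4*729) + 11) = √(1/(-13 + 2916) + 11) = √(1/2903 + 11) = √(31934/2903) = √92704402/2903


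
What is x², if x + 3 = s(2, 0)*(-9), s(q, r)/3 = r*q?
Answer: 9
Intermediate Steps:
s(q, r) = 3*q*r (s(q, r) = 3*(r*q) = 3*(q*r) = 3*q*r)
x = -3 (x = -3 + (3*2*0)*(-9) = -3 + 0*(-9) = -3 + 0 = -3)
x² = (-3)² = 9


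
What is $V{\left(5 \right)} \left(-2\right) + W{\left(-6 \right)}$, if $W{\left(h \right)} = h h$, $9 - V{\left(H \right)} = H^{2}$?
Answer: $68$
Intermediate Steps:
$V{\left(H \right)} = 9 - H^{2}$
$W{\left(h \right)} = h^{2}$
$V{\left(5 \right)} \left(-2\right) + W{\left(-6 \right)} = \left(9 - 5^{2}\right) \left(-2\right) + \left(-6\right)^{2} = \left(9 - 25\right) \left(-2\right) + 36 = \left(-16\right) \left(-2\right) + 36 = 32 + 36 = 68$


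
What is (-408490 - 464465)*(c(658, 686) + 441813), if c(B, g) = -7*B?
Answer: -381662036685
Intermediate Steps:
(-408490 - 464465)*(c(658, 686) + 441813) = (-408490 - 464465)*(-7*658 + 441813) = -872955*(-4606 + 441813) = -872955*437207 = -381662036685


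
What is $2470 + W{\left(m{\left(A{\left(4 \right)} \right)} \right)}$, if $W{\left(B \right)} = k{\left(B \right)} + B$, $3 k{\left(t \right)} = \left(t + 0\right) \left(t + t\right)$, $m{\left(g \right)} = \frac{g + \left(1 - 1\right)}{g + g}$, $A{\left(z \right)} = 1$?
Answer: $\frac{7412}{3} \approx 2470.7$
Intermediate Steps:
$m{\left(g \right)} = \frac{1}{2}$ ($m{\left(g \right)} = \frac{g + \left(1 - 1\right)}{2 g} = \left(g + 0\right) \frac{1}{2 g} = g \frac{1}{2 g} = \frac{1}{2}$)
$k{\left(t \right)} = \frac{2 t^{2}}{3}$ ($k{\left(t \right)} = \frac{\left(t + 0\right) \left(t + t\right)}{3} = \frac{t 2 t}{3} = \frac{2 t^{2}}{3}$)
$W{\left(B \right)} = B + \frac{2 B^{2}}{3}$ ($W{\left(B \right)} = \frac{2 B^{2}}{3} + B = B + \frac{2 B^{2}}{3}$)
$2470 + W{\left(m{\left(A{\left(4 \right)} \right)} \right)} = 2470 + \frac{1}{3} \cdot \frac{1}{2} \left(3 + 2 \cdot \frac{1}{2}\right) = 2470 + \frac{1}{3} \cdot \frac{1}{2} \left(3 + 1\right) = 2470 + \frac{1}{3} \cdot \frac{1}{2} \cdot 4 = 2470 + \frac{2}{3} = \frac{7412}{3}$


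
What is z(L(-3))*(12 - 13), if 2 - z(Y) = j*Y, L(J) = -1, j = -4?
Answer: 2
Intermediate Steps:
z(Y) = 2 + 4*Y (z(Y) = 2 - (-4)*Y = 2 + 4*Y)
z(L(-3))*(12 - 13) = (2 + 4*(-1))*(12 - 13) = (2 - 4)*(-1) = -2*(-1) = 2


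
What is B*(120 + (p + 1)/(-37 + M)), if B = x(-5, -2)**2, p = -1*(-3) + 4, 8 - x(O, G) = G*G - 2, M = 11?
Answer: 56016/13 ≈ 4308.9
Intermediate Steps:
x(O, G) = 10 - G**2 (x(O, G) = 8 - (G*G - 2) = 8 - (G**2 - 2) = 8 - (-2 + G**2) = 8 + (2 - G**2) = 10 - G**2)
p = 7 (p = 3 + 4 = 7)
B = 36 (B = (10 - 1*(-2)**2)**2 = (10 - 1*4)**2 = (10 - 4)**2 = 6**2 = 36)
B*(120 + (p + 1)/(-37 + M)) = 36*(120 + (7 + 1)/(-37 + 11)) = 36*(120 + 8/(-26)) = 36*(120 + 8*(-1/26)) = 36*(120 - 4/13) = 36*(1556/13) = 56016/13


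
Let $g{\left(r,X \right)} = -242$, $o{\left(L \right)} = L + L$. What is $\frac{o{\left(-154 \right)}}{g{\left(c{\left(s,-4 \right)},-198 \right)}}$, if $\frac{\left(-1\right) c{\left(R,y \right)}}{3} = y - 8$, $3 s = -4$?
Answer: $\frac{14}{11} \approx 1.2727$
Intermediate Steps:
$s = - \frac{4}{3}$ ($s = \frac{1}{3} \left(-4\right) = - \frac{4}{3} \approx -1.3333$)
$o{\left(L \right)} = 2 L$
$c{\left(R,y \right)} = 24 - 3 y$ ($c{\left(R,y \right)} = - 3 \left(y - 8\right) = - 3 \left(-8 + y\right) = 24 - 3 y$)
$\frac{o{\left(-154 \right)}}{g{\left(c{\left(s,-4 \right)},-198 \right)}} = \frac{2 \left(-154\right)}{-242} = \left(-308\right) \left(- \frac{1}{242}\right) = \frac{14}{11}$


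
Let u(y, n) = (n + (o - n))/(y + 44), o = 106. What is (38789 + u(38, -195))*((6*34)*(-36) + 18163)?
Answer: 17206559238/41 ≈ 4.1967e+8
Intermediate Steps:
u(y, n) = 106/(44 + y) (u(y, n) = (n + (106 - n))/(y + 44) = 106/(44 + y))
(38789 + u(38, -195))*((6*34)*(-36) + 18163) = (38789 + 106/(44 + 38))*((6*34)*(-36) + 18163) = (38789 + 106/82)*(204*(-36) + 18163) = (38789 + 106*(1/82))*(-7344 + 18163) = (38789 + 53/41)*10819 = (1590402/41)*10819 = 17206559238/41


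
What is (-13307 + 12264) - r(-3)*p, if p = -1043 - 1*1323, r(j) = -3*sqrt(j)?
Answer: -1043 - 7098*I*sqrt(3) ≈ -1043.0 - 12294.0*I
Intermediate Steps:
p = -2366 (p = -1043 - 1323 = -2366)
(-13307 + 12264) - r(-3)*p = (-13307 + 12264) - (-3*I*sqrt(3))*(-2366) = -1043 - (-3*I*sqrt(3))*(-2366) = -1043 - 7098*I*sqrt(3)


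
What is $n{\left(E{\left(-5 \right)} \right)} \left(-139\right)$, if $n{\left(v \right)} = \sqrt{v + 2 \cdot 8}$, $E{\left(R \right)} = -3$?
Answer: $- 139 \sqrt{13} \approx -501.17$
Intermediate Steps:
$n{\left(v \right)} = \sqrt{16 + v}$ ($n{\left(v \right)} = \sqrt{v + 16} = \sqrt{16 + v}$)
$n{\left(E{\left(-5 \right)} \right)} \left(-139\right) = \sqrt{16 - 3} \left(-139\right) = \sqrt{13} \left(-139\right) = - 139 \sqrt{13}$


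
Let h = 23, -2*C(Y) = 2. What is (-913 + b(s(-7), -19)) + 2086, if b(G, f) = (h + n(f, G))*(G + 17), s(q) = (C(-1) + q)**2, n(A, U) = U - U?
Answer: 3036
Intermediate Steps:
C(Y) = -1 (C(Y) = -1/2*2 = -1)
n(A, U) = 0
s(q) = (-1 + q)**2
b(G, f) = 391 + 23*G (b(G, f) = (23 + 0)*(G + 17) = 23*(17 + G) = 391 + 23*G)
(-913 + b(s(-7), -19)) + 2086 = (-913 + (391 + 23*(-1 - 7)**2)) + 2086 = (-913 + (391 + 23*(-8)**2)) + 2086 = (-913 + (391 + 23*64)) + 2086 = (-913 + (391 + 1472)) + 2086 = (-913 + 1863) + 2086 = 950 + 2086 = 3036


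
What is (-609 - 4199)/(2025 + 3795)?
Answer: -1202/1455 ≈ -0.82612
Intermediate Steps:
(-609 - 4199)/(2025 + 3795) = -4808/5820 = -4808*1/5820 = -1202/1455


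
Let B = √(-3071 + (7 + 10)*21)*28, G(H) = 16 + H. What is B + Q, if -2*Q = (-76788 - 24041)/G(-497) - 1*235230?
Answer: 113044801/962 + 28*I*√2714 ≈ 1.1751e+5 + 1458.7*I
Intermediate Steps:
Q = 113044801/962 (Q = -((-76788 - 24041)/(16 - 497) - 1*235230)/2 = -(-100829/(-481) - 235230)/2 = -(-100829*(-1/481) - 235230)/2 = -(100829/481 - 235230)/2 = -½*(-113044801/481) = 113044801/962 ≈ 1.1751e+5)
B = 28*I*√2714 (B = √(-3071 + 17*21)*28 = √(-3071 + 357)*28 = √(-2714)*28 = (I*√2714)*28 = 28*I*√2714 ≈ 1458.7*I)
B + Q = 28*I*√2714 + 113044801/962 = 113044801/962 + 28*I*√2714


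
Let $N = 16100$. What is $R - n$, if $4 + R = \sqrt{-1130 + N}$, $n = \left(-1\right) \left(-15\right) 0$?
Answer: $-4 + \sqrt{14970} \approx 118.35$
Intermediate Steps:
$n = 0$ ($n = 15 \cdot 0 = 0$)
$R = -4 + \sqrt{14970}$ ($R = -4 + \sqrt{-1130 + 16100} = -4 + \sqrt{14970} \approx 118.35$)
$R - n = \left(-4 + \sqrt{14970}\right) - 0 = \left(-4 + \sqrt{14970}\right) + 0 = -4 + \sqrt{14970}$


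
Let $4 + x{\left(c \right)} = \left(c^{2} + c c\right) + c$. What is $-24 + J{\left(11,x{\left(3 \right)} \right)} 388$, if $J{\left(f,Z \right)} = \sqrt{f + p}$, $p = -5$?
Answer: $-24 + 388 \sqrt{6} \approx 926.4$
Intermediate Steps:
$x{\left(c \right)} = -4 + c + 2 c^{2}$ ($x{\left(c \right)} = -4 + \left(\left(c^{2} + c c\right) + c\right) = -4 + \left(\left(c^{2} + c^{2}\right) + c\right) = -4 + \left(2 c^{2} + c\right) = -4 + \left(c + 2 c^{2}\right) = -4 + c + 2 c^{2}$)
$J{\left(f,Z \right)} = \sqrt{-5 + f}$ ($J{\left(f,Z \right)} = \sqrt{f - 5} = \sqrt{-5 + f}$)
$-24 + J{\left(11,x{\left(3 \right)} \right)} 388 = -24 + \sqrt{-5 + 11} \cdot 388 = -24 + \sqrt{6} \cdot 388 = -24 + 388 \sqrt{6}$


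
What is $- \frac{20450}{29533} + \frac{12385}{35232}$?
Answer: $- \frac{354728195}{1040506656} \approx -0.34092$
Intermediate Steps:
$- \frac{20450}{29533} + \frac{12385}{35232} = - \frac{354728195}{1040506656}$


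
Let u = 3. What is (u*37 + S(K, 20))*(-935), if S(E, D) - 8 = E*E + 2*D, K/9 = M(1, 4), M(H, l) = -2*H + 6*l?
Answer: -36804405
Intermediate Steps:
K = 198 (K = 9*(-2*1 + 6*4) = 9*(-2 + 24) = 9*22 = 198)
S(E, D) = 8 + E² + 2*D (S(E, D) = 8 + (E*E + 2*D) = 8 + (E² + 2*D) = 8 + E² + 2*D)
(u*37 + S(K, 20))*(-935) = (3*37 + (8 + 198² + 2*20))*(-935) = (111 + (8 + 39204 + 40))*(-935) = (111 + 39252)*(-935) = 39363*(-935) = -36804405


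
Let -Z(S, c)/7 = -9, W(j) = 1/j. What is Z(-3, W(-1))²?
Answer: 3969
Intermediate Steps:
Z(S, c) = 63 (Z(S, c) = -7*(-9) = 63)
Z(-3, W(-1))² = 63² = 3969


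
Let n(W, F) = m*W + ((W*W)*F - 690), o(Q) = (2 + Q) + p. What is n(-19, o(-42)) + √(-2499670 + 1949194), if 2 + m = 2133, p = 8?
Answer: -52731 + 18*I*√1699 ≈ -52731.0 + 741.94*I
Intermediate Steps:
m = 2131 (m = -2 + 2133 = 2131)
o(Q) = 10 + Q (o(Q) = (2 + Q) + 8 = 10 + Q)
n(W, F) = -690 + 2131*W + F*W² (n(W, F) = 2131*W + ((W*W)*F - 690) = 2131*W + (W²*F - 690) = 2131*W + (F*W² - 690) = 2131*W + (-690 + F*W²) = -690 + 2131*W + F*W²)
n(-19, o(-42)) + √(-2499670 + 1949194) = (-690 + 2131*(-19) + (10 - 42)*(-19)²) + √(-2499670 + 1949194) = (-690 - 40489 - 32*361) + √(-550476) = (-690 - 40489 - 11552) + 18*I*√1699 = -52731 + 18*I*√1699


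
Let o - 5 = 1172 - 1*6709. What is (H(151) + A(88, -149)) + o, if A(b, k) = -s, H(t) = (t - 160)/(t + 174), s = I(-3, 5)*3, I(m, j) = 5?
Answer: -1802784/325 ≈ -5547.0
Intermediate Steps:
s = 15 (s = 5*3 = 15)
H(t) = (-160 + t)/(174 + t)
A(b, k) = -15 (A(b, k) = -1*15 = -15)
o = -5532 (o = 5 + (1172 - 1*6709) = 5 + (1172 - 6709) = 5 - 5537 = -5532)
(H(151) + A(88, -149)) + o = ((-160 + 151)/(174 + 151) - 15) - 5532 = (-9/325 - 15) - 5532 = -4884/325 - 5532 = -1802784/325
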